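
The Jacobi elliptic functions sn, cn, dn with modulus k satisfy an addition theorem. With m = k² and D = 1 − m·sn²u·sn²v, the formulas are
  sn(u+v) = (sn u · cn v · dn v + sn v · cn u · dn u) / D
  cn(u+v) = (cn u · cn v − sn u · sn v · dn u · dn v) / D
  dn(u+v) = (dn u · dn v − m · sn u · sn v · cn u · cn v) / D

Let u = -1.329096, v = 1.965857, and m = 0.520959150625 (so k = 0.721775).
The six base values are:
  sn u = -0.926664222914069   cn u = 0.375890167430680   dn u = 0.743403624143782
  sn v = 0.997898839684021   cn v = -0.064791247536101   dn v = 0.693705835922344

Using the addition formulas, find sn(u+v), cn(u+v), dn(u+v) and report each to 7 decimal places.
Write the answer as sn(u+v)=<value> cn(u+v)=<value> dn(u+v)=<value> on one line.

sn(u+v)=0.5779718 cn(u+v)=0.8160568 dn(u+v)=0.9088305

m = k² = 0.520959150625
D = 1 − m·sn²u·sn²v = 0.5545268859451893
sn(u+v) = (sn u·cn v·dn v + sn v·cn u·dn u)/D = 0.3205008802910691/0.5545268859451893 = 0.5779717600973961
cn(u+v) = (cn u·cn v − sn u·sn v·dn u·dn v)/D = 0.4525254169311585/0.5545268859451893 = 0.8160567655071049
dn(u+v) = (dn u·dn v − m·sn u·sn v·cn u·cn v)/D = 0.5039709506348971/0.5545268859451893 = 0.9088305065242782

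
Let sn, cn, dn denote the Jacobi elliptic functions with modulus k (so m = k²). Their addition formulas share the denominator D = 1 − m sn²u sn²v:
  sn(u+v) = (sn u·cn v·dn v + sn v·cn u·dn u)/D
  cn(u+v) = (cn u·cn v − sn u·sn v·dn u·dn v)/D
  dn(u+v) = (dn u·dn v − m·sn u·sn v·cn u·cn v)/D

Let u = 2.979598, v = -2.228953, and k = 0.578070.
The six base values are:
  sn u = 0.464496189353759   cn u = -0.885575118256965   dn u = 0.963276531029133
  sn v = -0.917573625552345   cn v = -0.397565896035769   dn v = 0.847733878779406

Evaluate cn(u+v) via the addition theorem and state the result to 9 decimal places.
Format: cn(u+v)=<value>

cn(u+v)=0.745363494

m = k² = 0.3341649249
D = 1 − m·sn²u·sn²v = 0.9392974385126034
cn(u+v) = (cn u·cn v − sn u·sn v·dn u·dn v)/D = 0.7001180206696843/0.9392974385126034 = 0.7453634939943363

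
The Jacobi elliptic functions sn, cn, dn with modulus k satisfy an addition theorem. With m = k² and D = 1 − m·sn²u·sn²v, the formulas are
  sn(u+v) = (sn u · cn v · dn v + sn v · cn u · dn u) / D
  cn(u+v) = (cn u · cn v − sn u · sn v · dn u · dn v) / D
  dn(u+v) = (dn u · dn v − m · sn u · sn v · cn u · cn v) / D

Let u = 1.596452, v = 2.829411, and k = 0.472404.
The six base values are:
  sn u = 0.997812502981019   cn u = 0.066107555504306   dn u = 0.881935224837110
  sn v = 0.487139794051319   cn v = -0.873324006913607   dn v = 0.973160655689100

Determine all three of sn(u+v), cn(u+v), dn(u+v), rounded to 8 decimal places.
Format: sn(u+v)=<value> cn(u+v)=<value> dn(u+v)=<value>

m = k² = 0.223165539216
D = 1 − m·sn²u·sn²v = 0.9472731007819746
sn(u+v) = (sn u·cn v·dn v + sn v·cn u·dn u)/D = -0.819623935544682/0.9472731007819746 = -0.8652456560500682
cn(u+v) = (cn u·cn v − sn u·sn v·dn u·dn v)/D = -0.4749136045085927/0.9472731007819746 = -0.5013481372125432
dn(u+v) = (dn u·dn v − m·sn u·sn v·cn u·cn v)/D = 0.8645272833886673/0.9472731007819746 = 0.9126484037971726

sn(u+v)=-0.86524566 cn(u+v)=-0.50134814 dn(u+v)=0.91264840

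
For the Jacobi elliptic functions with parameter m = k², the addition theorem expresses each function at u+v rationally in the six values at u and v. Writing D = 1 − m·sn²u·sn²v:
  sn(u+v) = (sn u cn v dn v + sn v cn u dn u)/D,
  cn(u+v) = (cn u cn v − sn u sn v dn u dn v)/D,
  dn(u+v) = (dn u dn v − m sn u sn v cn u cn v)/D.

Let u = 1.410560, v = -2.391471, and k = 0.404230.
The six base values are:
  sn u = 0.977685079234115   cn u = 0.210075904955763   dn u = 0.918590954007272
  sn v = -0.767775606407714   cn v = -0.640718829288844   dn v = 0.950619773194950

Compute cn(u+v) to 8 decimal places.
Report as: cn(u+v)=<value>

cn(u+v)=0.57370656

m = k² = 0.1634018929
D = 1 − m·sn²u·sn²v = 0.9079288267632346
cn(u+v) = (cn u·cn v − sn u·sn v·dn u·dn v)/D = 0.5208847284345661/0.9079288267632346 = 0.5737065649644804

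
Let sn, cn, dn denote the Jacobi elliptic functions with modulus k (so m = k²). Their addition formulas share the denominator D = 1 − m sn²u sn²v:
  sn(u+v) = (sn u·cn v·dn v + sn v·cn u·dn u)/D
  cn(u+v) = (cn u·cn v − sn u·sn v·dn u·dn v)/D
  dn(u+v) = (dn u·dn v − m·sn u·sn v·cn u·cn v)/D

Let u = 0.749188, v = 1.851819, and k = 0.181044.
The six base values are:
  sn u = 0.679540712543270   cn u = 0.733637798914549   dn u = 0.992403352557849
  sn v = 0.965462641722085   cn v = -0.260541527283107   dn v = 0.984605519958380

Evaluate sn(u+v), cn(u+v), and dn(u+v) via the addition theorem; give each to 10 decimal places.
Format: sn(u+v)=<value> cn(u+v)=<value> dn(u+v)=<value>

sn(u+v)=0.5361604120 cn(u+v)=-0.8441161132 dn(u+v)=0.9952776909

m = k² = 0.032776929936
D = 1 − m·sn²u·sn²v = 0.9858918463018265
sn(u+v) = (sn u·cn v·dn v + sn v·cn u·dn u)/D = 0.5285961785379232/0.9858918463018265 = 0.5361604120378289
cn(u+v) = (cn u·cn v − sn u·sn v·dn u·dn v)/D = -0.832207193335607/0.9858918463018265 = -0.8441161131997336
dn(u+v) = (dn u·dn v − m·sn u·sn v·cn u·cn v)/D = 0.9812361602216827/0.9858918463018265 = 0.9952776908566516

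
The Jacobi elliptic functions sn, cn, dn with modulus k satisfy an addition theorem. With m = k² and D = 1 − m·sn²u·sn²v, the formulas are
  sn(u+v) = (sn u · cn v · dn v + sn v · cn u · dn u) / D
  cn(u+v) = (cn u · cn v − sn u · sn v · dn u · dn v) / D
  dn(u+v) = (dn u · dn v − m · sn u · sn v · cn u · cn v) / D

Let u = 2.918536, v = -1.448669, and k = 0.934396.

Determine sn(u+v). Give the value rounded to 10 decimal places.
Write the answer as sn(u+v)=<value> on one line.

sn u = 0.9862840789084894, cn u = -0.1650567044734405, dn u = 0.3881887314715119
sn v = -0.9138956878464172, cn v = 0.4059490999321516, dn v = 0.5203706995172425
m = k² = 0.873095884816
D = 1 − m·sn²u·sn²v = 0.290652172939354
sn(u+v) = (sn u·cn v·dn v + sn v·cn u·dn u)/D = 0.2669027888175396/0.290652172939354 = 0.9182893288509156

sn(u+v)=0.9182893289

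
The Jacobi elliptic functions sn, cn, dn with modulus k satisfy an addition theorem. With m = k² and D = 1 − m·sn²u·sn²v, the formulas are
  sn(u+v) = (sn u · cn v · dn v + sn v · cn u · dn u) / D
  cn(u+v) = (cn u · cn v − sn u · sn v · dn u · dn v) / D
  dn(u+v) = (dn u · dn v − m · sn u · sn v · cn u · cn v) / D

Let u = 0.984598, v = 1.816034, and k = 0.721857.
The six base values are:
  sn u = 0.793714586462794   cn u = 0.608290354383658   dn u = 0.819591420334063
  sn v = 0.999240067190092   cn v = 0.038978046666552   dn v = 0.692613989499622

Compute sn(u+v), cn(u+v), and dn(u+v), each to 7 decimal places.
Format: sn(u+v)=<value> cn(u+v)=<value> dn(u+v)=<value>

m = k² = 0.521077528449
D = 1 − m·sn²u·sn²v = 0.6722288328507113
sn(u+v) = (sn u·cn v·dn v + sn v·cn u·dn u)/D = 0.5195983980063033/0.6722288328507113 = 0.7729486933829508
cn(u+v) = (cn u·cn v − sn u·sn v·dn u·dn v)/D = -0.4265080403756918/0.6722288328507113 = -0.6344685314478482
dn(u+v) = (dn u·dn v − m·sn u·sn v·cn u·cn v)/D = 0.5578618040222285/0.6722288328507113 = 0.8298689029099092

sn(u+v)=0.7729487 cn(u+v)=-0.6344685 dn(u+v)=0.8298689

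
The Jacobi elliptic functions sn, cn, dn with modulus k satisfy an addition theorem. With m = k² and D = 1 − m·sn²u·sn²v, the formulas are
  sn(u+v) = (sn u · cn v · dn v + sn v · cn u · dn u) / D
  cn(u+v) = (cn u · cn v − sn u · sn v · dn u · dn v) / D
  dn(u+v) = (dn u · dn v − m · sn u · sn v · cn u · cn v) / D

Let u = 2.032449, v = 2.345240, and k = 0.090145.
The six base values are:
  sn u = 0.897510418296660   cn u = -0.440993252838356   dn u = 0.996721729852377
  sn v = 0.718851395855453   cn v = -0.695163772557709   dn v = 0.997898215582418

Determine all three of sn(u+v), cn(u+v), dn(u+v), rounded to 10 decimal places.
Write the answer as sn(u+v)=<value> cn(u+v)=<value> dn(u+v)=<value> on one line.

m = k² = 0.008126121025
D = 1 − m·sn²u·sn²v = 0.9966174788248831
sn(u+v) = (sn u·cn v·dn v + sn v·cn u·dn u)/D = -0.938574765320955/0.9966174788248831 = -0.9417602894418763
cn(u+v) = (cn u·cn v − sn u·sn v·dn u·dn v)/D = -0.3351474436751393/0.9966174788248831 = -0.3362849345872534
dn(u+v) = (dn u·dn v − m·sn u·sn v·cn u·cn v)/D = 0.9930195947303756/0.9966174788248831 = 0.9963899046816339

sn(u+v)=-0.9417602894 cn(u+v)=-0.3362849346 dn(u+v)=0.9963899047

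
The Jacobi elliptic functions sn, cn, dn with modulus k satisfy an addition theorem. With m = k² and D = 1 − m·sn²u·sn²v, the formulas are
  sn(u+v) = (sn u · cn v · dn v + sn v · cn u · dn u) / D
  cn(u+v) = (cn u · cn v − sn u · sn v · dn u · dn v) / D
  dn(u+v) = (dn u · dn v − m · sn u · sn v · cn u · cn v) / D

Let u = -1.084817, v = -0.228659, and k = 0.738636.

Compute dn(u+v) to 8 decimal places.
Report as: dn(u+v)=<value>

sn u = -0.838063468778988, cn u = 0.5455727470265814, dn u = 0.7853721889683019
sn v = -0.225625130162464, cn v = 0.9742141964882113, dn v = 0.9860152955661658
m = k² = 0.545583140496
D = 1 − m·sn²u·sn²v = 0.9804930351563357
dn(u+v) = (dn u·dn v − m·sn u·sn v·cn u·cn v)/D = 0.7195571985913106/0.9804930351563357 = 0.7338728300875488

dn(u+v)=0.73387283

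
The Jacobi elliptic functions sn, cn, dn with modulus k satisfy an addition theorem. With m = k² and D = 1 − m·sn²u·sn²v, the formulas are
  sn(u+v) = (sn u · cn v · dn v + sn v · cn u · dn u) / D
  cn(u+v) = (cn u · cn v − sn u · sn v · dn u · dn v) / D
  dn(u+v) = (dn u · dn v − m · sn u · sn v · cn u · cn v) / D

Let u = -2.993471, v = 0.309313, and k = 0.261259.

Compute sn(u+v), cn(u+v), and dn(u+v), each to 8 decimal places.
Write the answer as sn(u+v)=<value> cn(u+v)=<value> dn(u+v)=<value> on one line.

sn(u+v)=-0.48970080 cn(u+v)=-0.87189054 dn(u+v)=0.99178207

sn u = -0.2023878233268366, cn u = -0.9793054523329405, dn u = 0.9986011048758216
sn v = 0.3040897909219854, cn v = 0.9526433745410835, dn v = 0.9968391556062777
m = k² = 0.068256265081
D = 1 − m·sn²u·sn²v = 0.9997414676108409
sn(u+v) = (sn u·cn v·dn v + sn v·cn u·dn u)/D = -0.4895742011449379/0.9997414676108409 = -0.4897008046639408
cn(u+v) = (cn u·cn v − sn u·sn v·dn u·dn v)/D = -0.8716651327396169/0.9997414676108409 = -0.8718905446852196
dn(u+v) = (dn u·dn v − m·sn u·sn v·cn u·cn v)/D = 0.9915256641208449/0.9997414676108409 = 0.9917820719094208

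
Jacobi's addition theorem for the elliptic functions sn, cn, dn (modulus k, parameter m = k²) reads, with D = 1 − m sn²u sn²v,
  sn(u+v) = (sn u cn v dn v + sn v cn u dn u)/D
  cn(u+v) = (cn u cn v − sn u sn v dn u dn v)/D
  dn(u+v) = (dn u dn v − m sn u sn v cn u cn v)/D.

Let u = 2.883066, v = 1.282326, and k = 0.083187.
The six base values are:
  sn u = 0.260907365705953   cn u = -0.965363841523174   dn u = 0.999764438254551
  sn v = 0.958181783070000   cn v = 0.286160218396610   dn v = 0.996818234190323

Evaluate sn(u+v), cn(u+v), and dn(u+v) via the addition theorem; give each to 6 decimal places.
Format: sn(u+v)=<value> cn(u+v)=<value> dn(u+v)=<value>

m = k² = 0.006920076969
D = 1 − m·sn²u·sn²v = 0.9995675066597758
sn(u+v) = (sn u·cn v·dn v + sn v·cn u·dn u)/D = -0.8503523998175346/0.9995675066597758 = -0.8507203306949536
cn(u+v) = (cn u·cn v − sn u·sn v·dn u·dn v)/D = -0.525391279423822/0.9995675066597758 = -0.5256186059704021
dn(u+v) = (dn u·dn v − m·sn u·sn v·cn u·cn v)/D = 0.9970613312244138/0.9995675066597758 = 0.9974927401914686

sn(u+v)=-0.850720 cn(u+v)=-0.525619 dn(u+v)=0.997493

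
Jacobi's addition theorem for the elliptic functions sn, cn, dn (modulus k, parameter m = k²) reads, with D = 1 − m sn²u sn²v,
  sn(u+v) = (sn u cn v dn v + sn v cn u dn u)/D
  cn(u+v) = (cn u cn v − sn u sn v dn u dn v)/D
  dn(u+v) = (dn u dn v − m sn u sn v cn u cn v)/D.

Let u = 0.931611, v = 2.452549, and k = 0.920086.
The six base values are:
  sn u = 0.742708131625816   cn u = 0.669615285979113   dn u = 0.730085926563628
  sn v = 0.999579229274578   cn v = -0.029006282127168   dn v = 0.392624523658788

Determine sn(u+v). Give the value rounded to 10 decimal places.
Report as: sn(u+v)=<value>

sn(u+v)=0.9002551129

m = k² = 0.846558247396
D = 1 − m·sn²u·sn²v = 0.5334183559211209
sn(u+v) = (sn u·cn v·dn v + sn v·cn u·dn u)/D = 0.480212602235112/0.5334183559211209 = 0.9002551129045198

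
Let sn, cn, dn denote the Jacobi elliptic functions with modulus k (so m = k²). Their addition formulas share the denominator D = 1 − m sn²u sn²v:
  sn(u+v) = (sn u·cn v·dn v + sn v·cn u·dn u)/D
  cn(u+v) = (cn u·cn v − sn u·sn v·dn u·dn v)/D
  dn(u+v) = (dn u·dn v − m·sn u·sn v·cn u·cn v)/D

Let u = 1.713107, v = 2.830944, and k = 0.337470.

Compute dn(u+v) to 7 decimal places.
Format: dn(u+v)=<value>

sn u = 0.9960468032615962, cn u = -0.08882998205760839, dn u = 0.941813488356914
sn v = 0.3941017553888589, cn v = -0.9190668128049342, dn v = 0.9911163704811962
m = k² = 0.1138860009
D = 1 − m·sn²u·sn²v = 0.9824512343838958
dn(u+v) = (dn u·dn v − m·sn u·sn v·cn u·cn v)/D = 0.9297969994464935/0.9824512343838958 = 0.9464052432379281

dn(u+v)=0.9464052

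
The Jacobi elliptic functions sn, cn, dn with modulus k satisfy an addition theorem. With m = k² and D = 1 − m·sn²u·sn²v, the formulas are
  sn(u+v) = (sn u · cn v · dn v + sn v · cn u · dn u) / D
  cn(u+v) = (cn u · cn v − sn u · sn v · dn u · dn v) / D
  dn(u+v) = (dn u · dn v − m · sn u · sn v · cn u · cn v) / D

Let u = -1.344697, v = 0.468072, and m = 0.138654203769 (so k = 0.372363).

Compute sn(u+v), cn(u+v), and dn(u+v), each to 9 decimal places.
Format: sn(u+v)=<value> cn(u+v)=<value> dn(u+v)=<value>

sn u = -0.9650319799793206, cn u = 0.2621321758525499, dn u = 0.9332058620836937
sn v = 0.4491436849421525, cn v = 0.8934595403691118, dn v = 0.9859154530583842
m = k² = 0.138654203769
D = 1 − m·sn²u·sn²v = 0.9739512403880249
sn(u+v) = (sn u·cn v·dn v + sn v·cn u·dn u)/D = -0.7402020902361495/0.9739512403880249 = -0.7599991247418617
cn(u+v) = (cn u·cn v − sn u·sn v·dn u·dn v)/D = 0.6329943793300281/0.9739512403880249 = 0.6499240958693593
dn(u+v) = (dn u·dn v − m·sn u·sn v·cn u·cn v)/D = 0.9341373027712828/0.9739512403880249 = 0.9591212208930705

sn(u+v)=-0.759999125 cn(u+v)=0.649924096 dn(u+v)=0.959121221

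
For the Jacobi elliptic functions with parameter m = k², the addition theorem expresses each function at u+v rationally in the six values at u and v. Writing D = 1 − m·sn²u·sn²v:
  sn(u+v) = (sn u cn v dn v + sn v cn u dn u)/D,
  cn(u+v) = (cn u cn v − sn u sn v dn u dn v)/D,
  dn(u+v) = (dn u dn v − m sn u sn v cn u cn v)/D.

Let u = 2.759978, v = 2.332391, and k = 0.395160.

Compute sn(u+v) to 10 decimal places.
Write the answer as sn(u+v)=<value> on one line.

sn(u+v)=-0.9866594624

sn u = 0.4907626609095289, cn u = -0.8712932977229876, dn u = 0.9810154143086625
sn v = 0.7990311056600039, cn v = -0.6012896907379601, dn v = 0.9488440397661717
m = k² = 0.1561514256
D = 1 − m·sn²u·sn²v = 0.9759886625444048
sn(u+v) = (sn u·cn v·dn v + sn v·cn u·dn u)/D = -0.9629684490919289/0.9759886625444048 = -0.9866594623973068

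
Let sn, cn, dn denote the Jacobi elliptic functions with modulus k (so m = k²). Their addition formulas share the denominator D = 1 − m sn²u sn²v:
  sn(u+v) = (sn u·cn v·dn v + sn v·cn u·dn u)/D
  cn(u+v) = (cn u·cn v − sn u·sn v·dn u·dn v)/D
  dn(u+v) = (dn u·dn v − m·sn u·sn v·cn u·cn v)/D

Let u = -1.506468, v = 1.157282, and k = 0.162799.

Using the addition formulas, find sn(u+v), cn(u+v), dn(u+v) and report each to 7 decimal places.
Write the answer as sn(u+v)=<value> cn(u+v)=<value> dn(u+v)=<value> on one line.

sn(u+v)=-0.3419606 cn(u+v)=0.9397143 dn(u+v)=0.9984492

sn u = -0.9972708594081762, cn u = 0.07382975670607078, dn u = 0.9867324621341175
sn v = 0.9136004548341404, cn v = 0.406613094878721, dn v = 0.9888773549769813
m = k² = 0.026503514401
D = 1 − m·sn²u·sn²v = 0.9779990042066322
sn(u+v) = (sn u·cn v·dn v + sn v·cn u·dn u)/D = -0.3344371283609922/0.9779990042066322 = -0.3419606021299508
cn(u+v) = (cn u·cn v − sn u·sn v·dn u·dn v)/D = 0.9190396397342268/0.9779990042066322 = 0.9397142898726833
dn(u+v) = (dn u·dn v − m·sn u·sn v·cn u·cn v)/D = 0.9764822999111992/0.9779990042066322 = 0.9984491760329927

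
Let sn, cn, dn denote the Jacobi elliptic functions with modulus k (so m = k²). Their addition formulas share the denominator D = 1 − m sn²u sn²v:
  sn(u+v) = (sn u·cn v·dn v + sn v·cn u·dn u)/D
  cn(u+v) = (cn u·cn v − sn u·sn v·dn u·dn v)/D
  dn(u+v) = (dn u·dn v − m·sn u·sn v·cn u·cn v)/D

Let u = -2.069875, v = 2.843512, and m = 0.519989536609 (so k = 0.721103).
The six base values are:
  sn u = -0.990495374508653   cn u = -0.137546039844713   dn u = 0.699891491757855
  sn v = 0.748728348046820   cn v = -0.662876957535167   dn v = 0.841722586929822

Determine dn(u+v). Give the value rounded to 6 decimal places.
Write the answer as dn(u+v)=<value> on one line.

m = k² = 0.519989536609
D = 1 − m·sn²u·sn²v = 0.7140118349058708
dn(u+v) = (dn u·dn v − m·sn u·sn v·cn u·cn v)/D = 0.6242747587644049/0.7140118349058708 = 0.8743199037403966

dn(u+v)=0.874320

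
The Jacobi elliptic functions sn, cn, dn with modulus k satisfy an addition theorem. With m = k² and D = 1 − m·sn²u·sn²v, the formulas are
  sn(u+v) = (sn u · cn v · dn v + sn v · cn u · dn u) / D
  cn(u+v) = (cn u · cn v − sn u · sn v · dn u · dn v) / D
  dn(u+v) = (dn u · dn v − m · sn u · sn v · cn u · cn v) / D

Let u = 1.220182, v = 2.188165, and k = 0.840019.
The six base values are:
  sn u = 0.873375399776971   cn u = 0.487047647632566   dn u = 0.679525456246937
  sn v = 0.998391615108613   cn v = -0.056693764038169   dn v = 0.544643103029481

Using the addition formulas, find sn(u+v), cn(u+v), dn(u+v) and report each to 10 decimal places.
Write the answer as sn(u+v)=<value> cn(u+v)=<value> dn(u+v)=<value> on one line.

sn(u+v)=0.6547376526 cn(u+v)=-0.7558562074 dn(u+v)=0.8351698779

m = k² = 0.705631920361
D = 1 − m·sn²u·sn²v = 0.4634848640482809
sn(u+v) = (sn u·cn v·dn v + sn v·cn u·dn u)/D = 0.3034609919256079/0.4634848640482809 = 0.6547376526496378
cn(u+v) = (cn u·cn v − sn u·sn v·dn u·dn v)/D = -0.3503279115077466/0.4634848640482809 = -0.7558562073588086
dn(u+v) = (dn u·dn v − m·sn u·sn v·cn u·cn v)/D = 0.3870885972936081/0.4634848640482809 = 0.8351698778523334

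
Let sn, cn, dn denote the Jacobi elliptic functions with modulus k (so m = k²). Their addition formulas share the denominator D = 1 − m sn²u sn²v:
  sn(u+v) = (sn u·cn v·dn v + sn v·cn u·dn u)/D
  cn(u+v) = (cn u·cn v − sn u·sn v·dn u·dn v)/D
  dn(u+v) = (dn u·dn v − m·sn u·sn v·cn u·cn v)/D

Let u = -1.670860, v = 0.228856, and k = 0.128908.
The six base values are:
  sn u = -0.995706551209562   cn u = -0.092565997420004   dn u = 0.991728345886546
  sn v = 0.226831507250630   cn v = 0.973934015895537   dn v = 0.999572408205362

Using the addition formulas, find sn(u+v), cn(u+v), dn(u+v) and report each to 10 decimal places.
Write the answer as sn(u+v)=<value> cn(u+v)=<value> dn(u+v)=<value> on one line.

m = k² = 0.016617272464
D = 1 − m·sn²u·sn²v = 0.9991523252885483
sn(u+v) = (sn u·cn v·dn v + sn v·cn u·dn u)/D = -0.9901610276168298/0.9991523252885483 = -0.9910010741664222
cn(u+v) = (cn u·cn v − sn u·sn v·dn u·dn v)/D = 0.1337404520640505/0.9991523252885483 = 0.1338539166442186
dn(u+v) = (dn u·dn v − m·sn u·sn v·cn u·cn v)/D = 0.9909659337201718/0.9991523252885483 = 0.991806663147171

sn(u+v)=-0.9910010742 cn(u+v)=0.1338539166 dn(u+v)=0.9918066631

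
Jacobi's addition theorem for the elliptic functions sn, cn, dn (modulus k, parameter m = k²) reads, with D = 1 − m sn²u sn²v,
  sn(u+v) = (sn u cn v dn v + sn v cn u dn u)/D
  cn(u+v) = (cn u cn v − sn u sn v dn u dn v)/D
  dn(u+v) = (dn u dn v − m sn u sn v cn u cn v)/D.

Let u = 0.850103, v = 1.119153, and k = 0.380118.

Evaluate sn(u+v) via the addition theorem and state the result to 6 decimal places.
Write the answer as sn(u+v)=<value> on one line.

sn(u+v)=0.951674

sn u = 0.7428619119506108, cn u = 0.6694446801439855, dn u = 0.9593040473809969
sn v = 0.8879817497112708, cn v = 0.4598786928959745, dn v = 0.9413119578653609
m = k² = 0.144489693924
D = 1 − m·sn²u·sn²v = 0.9371274413575715
sn(u+v) = (sn u·cn v·dn v + sn v·cn u·dn u)/D = 0.8918397423589101/0.9371274413575715 = 0.9516739164813535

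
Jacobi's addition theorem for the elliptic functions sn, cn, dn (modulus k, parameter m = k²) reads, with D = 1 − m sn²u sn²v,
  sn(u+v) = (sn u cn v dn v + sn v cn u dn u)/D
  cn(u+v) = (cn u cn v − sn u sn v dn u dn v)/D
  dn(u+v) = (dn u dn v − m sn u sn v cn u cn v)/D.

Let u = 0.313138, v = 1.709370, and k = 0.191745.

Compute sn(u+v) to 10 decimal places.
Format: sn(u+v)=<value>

sn(u+v)=0.9092394527

sn u = 0.3078700533670831, cn u = 0.9514284157201473, dn u = 0.9982560587453248
sn v = 0.9926227487762829, cn v = -0.1212438807190544, dn v = 0.981720082404919
m = k² = 0.036766145025
D = 1 − m·sn²u·sn²v = 0.9965663862610194
sn(u+v) = (sn u·cn v·dn v + sn v·cn u·dn u)/D = 0.906117475644277/0.9965663862610194 = 0.9092394527211635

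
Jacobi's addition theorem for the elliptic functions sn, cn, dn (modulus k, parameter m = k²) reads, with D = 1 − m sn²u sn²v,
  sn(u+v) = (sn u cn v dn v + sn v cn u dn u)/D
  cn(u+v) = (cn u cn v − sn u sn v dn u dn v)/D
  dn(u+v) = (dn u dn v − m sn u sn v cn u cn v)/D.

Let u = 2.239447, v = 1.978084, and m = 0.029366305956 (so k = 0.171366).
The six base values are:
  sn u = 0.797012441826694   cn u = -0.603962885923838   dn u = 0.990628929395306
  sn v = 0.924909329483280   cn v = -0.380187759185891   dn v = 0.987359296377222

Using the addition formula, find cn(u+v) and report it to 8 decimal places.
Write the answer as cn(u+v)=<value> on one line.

cn(u+v)=-0.49937499

m = k² = 0.029366305956
D = 1 − m·sn²u·sn²v = 0.9840420227492713
cn(u+v) = (cn u·cn v − sn u·sn v·dn u·dn v)/D = -0.4914059762502395/0.9840420227492713 = -0.4993749909961387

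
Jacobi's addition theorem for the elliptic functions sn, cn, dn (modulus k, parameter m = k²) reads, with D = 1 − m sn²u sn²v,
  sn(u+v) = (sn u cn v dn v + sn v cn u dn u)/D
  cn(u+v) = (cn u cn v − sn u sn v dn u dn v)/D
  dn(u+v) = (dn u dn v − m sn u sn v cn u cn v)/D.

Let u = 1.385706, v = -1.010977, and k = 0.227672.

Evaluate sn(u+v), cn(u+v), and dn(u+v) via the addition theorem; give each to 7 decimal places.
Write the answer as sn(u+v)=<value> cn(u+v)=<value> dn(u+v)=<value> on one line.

sn(u+v)=0.3656091 cn(u+v)=0.9307685 dn(u+v)=0.9965296

sn u = 0.9799227111452671, cn u = 0.1993777324118957, dn u = 0.9747953426689119
sn v = -0.8434707233682132, cn v = 0.537175147247807, dn v = 0.9813881428112159
m = k² = 0.051834539584
D = 1 − m·sn²u·sn²v = 0.9645886146332666
sn(u+v) = (sn u·cn v·dn v + sn v·cn u·dn u)/D = 0.3526623976877176/0.9645886146332666 = 0.3656091232445229
cn(u+v) = (cn u·cn v − sn u·sn v·dn u·dn v)/D = 0.8978086815893878/0.9645886146332666 = 0.9307684830291426
dn(u+v) = (dn u·dn v − m·sn u·sn v·cn u·cn v)/D = 0.9612411217006376/0.9645886146332666 = 0.9965296159607878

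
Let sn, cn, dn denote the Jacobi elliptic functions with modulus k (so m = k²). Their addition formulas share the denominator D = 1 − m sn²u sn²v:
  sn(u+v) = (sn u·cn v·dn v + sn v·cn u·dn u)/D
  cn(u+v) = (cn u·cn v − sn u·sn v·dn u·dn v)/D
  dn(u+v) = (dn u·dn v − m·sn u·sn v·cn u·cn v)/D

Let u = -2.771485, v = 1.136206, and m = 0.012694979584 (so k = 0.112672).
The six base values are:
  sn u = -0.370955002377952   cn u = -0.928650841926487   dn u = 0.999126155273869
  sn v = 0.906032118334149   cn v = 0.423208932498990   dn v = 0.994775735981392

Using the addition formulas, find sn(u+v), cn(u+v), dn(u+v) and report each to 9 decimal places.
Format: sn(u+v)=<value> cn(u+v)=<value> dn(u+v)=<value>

sn(u+v)=-0.998255092 cn(u+v)=-0.059048886 dn(u+v)=0.993654510

m = k² = 0.012694979584
D = 1 − m·sn²u·sn²v = 0.9985659587047836
sn(u+v) = (sn u·cn v·dn v + sn v·cn u·dn u)/D = -0.9968235531537611/0.9985659587047836 = -0.998255092179106
cn(u+v) = (cn u·cn v − sn u·sn v·dn u·dn v)/D = -0.05896420746448201/0.9985659587047836 = -0.05904888600545036
dn(u+v) = (dn u·dn v − m·sn u·sn v·cn u·cn v)/D = 0.9922295682279071/0.9985659587047836 = 0.9936545098281787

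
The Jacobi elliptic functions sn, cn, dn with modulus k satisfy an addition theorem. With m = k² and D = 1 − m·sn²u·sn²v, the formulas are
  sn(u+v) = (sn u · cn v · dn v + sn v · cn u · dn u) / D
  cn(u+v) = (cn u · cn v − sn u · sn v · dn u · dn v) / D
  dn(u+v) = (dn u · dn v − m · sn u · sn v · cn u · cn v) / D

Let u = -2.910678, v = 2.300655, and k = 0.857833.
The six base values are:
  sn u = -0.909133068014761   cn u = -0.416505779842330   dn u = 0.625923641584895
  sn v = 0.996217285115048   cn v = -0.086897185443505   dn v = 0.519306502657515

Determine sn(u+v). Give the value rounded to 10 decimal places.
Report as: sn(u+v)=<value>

m = k² = 0.735877455889
D = 1 − m·sn²u·sn²v = 0.3963731447520657
sn(u+v) = (sn u·cn v·dn v + sn v·cn u·dn u)/D = -0.2186888701667925/0.3963731447520657 = -0.5517247398372158

sn(u+v)=-0.5517247398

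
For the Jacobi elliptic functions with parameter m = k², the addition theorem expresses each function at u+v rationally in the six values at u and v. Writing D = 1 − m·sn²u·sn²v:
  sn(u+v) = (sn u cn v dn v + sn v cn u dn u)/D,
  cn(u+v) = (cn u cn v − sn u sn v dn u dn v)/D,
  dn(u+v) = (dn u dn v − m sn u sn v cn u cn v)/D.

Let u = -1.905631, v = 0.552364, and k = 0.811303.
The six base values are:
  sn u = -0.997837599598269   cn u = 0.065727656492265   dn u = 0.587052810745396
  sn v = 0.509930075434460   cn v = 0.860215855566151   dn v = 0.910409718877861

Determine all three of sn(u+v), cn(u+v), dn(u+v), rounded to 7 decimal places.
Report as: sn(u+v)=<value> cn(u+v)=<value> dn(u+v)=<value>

m = k² = 0.658212557809
D = 1 − m·sn²u·sn²v = 0.8295852634931871
sn(u+v) = (sn u·cn v·dn v + sn v·cn u·dn u)/D = -0.7617794330809019/0.8295852634931871 = -0.9182653870600704
cn(u+v) = (cn u·cn v − sn u·sn v·dn u·dn v)/D = 0.3284871454714785/0.8295852634931871 = 0.3959655021935864
dn(u+v) = (dn u·dn v − m·sn u·sn v·cn u·cn v)/D = 0.5533947588825629/0.8295852634931871 = 0.6670739985813497

sn(u+v)=-0.9182654 cn(u+v)=0.3959655 dn(u+v)=0.6670740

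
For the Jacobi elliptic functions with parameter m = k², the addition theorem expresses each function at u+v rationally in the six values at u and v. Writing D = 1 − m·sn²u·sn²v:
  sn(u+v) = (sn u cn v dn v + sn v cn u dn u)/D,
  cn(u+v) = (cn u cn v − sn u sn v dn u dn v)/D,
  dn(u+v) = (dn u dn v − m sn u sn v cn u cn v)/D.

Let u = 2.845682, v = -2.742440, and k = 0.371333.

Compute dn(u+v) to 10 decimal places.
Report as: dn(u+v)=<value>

sn u = 0.4003867609497881, cn u = -0.9163462455077432, dn u = 0.9888858397489029
sn v = -0.4914446911508602, cn v = -0.8709087871526132, dn v = 0.9832077778350386
m = k² = 0.137888196889
D = 1 − m·sn²u·sn²v = 0.9946612964471512
dn(u+v) = (dn u·dn v − m·sn u·sn v·cn u·cn v)/D = 0.993933032182686/0.9946612964471512 = 0.9992678268802994

dn(u+v)=0.9992678269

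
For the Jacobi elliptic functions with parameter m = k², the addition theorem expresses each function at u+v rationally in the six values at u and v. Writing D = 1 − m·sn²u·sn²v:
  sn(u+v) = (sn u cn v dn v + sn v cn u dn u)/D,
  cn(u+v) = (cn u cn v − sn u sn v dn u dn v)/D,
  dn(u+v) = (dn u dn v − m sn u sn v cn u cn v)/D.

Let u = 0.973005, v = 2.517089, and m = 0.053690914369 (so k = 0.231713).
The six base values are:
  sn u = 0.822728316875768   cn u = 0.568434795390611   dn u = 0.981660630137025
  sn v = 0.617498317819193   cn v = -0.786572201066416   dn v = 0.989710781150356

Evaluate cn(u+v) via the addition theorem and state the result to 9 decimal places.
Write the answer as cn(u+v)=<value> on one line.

m = k² = 0.053690914369
D = 1 − m·sn²u·sn²v = 0.9861424884807367
cn(u+v) = (cn u·cn v − sn u·sn v·dn u·dn v)/D = -0.9406999467589751/0.9861424884807367 = -0.9539188887482468

cn(u+v)=-0.953918889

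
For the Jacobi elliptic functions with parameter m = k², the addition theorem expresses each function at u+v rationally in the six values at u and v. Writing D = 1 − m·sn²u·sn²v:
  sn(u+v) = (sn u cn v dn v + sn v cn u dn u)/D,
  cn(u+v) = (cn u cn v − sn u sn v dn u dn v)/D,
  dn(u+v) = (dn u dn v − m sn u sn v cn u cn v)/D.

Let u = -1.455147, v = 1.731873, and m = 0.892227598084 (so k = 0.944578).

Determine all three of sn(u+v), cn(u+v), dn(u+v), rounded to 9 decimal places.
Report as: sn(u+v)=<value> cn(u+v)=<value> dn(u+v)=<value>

sn u = -0.9125702317524266, cn u = 0.4089200069932046, dn u = 0.5069188792995039
sn v = 0.9574821668679483, cn v = 0.2884924611317571, dn v = 0.4266504791306797
m = k² = 0.892227598084
D = 1 − m·sn²u·sn²v = 0.3188078472985937
sn(u+v) = (sn u·cn v·dn v + sn v·cn u·dn u)/D = 0.08615166632336436/0.3188078472985937 = 0.2702306955533475
cn(u+v) = (cn u·cn v − sn u·sn v·dn u·dn v)/D = 0.3069467932539305/0.3188078472985937 = 0.9627956019741439
dn(u+v) = (dn u·dn v − m·sn u·sn v·cn u·cn v)/D = 0.3082470315653602/0.3188078472985937 = 0.9668740408282914

sn(u+v)=0.270230696 cn(u+v)=0.962795602 dn(u+v)=0.966874041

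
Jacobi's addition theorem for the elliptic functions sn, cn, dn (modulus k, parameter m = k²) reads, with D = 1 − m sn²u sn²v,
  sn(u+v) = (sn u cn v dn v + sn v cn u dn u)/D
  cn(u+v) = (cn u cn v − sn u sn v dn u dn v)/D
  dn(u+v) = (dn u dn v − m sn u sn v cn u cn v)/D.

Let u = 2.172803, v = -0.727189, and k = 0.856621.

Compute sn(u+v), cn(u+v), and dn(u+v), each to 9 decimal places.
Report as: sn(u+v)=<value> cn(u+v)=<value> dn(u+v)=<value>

sn u = 0.9997380499422078, cn u = -0.02288736546113637, dn u = 0.5163185544504981
sn v = -0.6329648905240458, cn v = 0.7741805005061047, dn v = 0.8402423534416912
m = k² = 0.733799537641
D = 1 − m·sn²u·sn²v = 0.7061612151994271
sn(u+v) = (sn u·cn v·dn v + sn v·cn u·dn u)/D = 0.6578087020521021/0.7061612151994271 = 0.9315276567070172
cn(u+v) = (cn u·cn v − sn u·sn v·dn u·dn v)/D = 0.2568099946584253/0.7061612151994271 = 0.3636704893030688
dn(u+v) = (dn u·dn v − m·sn u·sn v·cn u·cn v)/D = 0.4256049631082512/0.7061612151994271 = 0.602702263941324

sn(u+v)=0.931527657 cn(u+v)=0.363670489 dn(u+v)=0.602702264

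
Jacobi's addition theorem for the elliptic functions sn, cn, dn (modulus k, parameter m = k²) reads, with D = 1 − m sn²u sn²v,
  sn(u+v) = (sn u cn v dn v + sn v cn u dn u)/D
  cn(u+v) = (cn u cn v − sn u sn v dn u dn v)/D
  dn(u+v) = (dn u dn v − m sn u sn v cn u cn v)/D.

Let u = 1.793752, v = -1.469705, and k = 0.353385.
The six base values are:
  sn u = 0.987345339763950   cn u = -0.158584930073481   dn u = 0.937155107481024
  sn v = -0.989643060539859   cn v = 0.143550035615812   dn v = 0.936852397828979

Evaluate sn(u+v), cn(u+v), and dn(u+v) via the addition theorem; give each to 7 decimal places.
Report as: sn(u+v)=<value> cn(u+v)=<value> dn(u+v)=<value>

sn(u+v)=0.3177484 cn(u+v)=0.9481751 dn(u+v)=0.9936758

m = k² = 0.124880958225
D = 1 − m·sn²u·sn²v = 0.8807683507861187
sn(u+v) = (sn u·cn v·dn v + sn v·cn u·dn u)/D = 0.279862773170257/0.8807683507861187 = 0.3177484442083654
cn(u+v) = (cn u·cn v − sn u·sn v·dn u·dn v)/D = 0.8351225753983379/0.8807683507861187 = 0.9481750504011183
dn(u+v) = (dn u·dn v − m·sn u·sn v·cn u·cn v)/D = 0.8751981575620898/0.8807683507861187 = 0.993675756833159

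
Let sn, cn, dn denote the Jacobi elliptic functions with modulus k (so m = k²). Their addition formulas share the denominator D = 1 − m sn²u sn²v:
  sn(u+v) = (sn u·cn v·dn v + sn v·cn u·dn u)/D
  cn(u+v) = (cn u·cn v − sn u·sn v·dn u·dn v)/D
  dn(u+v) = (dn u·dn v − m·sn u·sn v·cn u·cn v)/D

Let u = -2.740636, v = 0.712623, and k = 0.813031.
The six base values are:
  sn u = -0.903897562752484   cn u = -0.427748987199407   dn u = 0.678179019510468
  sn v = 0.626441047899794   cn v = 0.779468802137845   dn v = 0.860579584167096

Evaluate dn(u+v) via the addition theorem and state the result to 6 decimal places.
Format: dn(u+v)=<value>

dn(u+v)=0.582228

m = k² = 0.661019406961
D = 1 − m·sn²u·sn²v = 0.7880599386696043
dn(u+v) = (dn u·dn v − m·sn u·sn v·cn u·cn v)/D = 0.4588308189298298/0.7880599386696043 = 0.5822283260641618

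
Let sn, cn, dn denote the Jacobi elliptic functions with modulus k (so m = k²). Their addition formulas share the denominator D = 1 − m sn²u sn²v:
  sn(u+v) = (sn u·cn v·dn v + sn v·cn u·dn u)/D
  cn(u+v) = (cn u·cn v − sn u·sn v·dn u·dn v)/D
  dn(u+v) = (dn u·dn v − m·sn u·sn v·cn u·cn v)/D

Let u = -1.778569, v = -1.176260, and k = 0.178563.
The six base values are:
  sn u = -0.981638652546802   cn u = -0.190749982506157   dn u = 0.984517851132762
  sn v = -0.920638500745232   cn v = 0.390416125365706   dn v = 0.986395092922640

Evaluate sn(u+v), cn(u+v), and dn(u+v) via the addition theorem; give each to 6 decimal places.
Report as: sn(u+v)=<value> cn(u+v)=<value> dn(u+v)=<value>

sn(u+v)=-0.210626 cn(u+v)=-0.977567 dn(u+v)=0.999292

m = k² = 0.031884744969
D = 1 − m·sn²u·sn²v = 0.9739585888240542
sn(u+v) = (sn u·cn v·dn v + sn v·cn u·dn u)/D = -0.2051405815823179/0.9739585888240542 = -0.2106255686188898
cn(u+v) = (cn u·cn v − sn u·sn v·dn u·dn v)/D = -0.952109591660651/0.9739585888240542 = -0.9775668109361985
dn(u+v) = (dn u·dn v − m·sn u·sn v·cn u·cn v)/D = 0.973269509395747/0.9739585888240542 = 0.999292496173642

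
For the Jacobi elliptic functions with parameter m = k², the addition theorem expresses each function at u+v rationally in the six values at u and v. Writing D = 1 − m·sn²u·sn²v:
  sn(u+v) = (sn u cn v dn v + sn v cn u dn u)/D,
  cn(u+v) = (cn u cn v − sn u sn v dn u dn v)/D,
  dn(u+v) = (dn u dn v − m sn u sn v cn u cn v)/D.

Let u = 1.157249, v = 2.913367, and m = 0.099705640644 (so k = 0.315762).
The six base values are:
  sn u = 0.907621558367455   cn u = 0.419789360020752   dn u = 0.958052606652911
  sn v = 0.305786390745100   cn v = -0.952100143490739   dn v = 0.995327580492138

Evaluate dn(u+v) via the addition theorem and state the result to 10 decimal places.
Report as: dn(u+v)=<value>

m = k² = 0.099705640644
D = 1 − m·sn²u·sn²v = 0.9923199218366349
dn(u+v) = (dn u·dn v − m·sn u·sn v·cn u·cn v)/D = 0.9646362240822835/0.9923199218366349 = 0.972102043761136

dn(u+v)=0.9721020438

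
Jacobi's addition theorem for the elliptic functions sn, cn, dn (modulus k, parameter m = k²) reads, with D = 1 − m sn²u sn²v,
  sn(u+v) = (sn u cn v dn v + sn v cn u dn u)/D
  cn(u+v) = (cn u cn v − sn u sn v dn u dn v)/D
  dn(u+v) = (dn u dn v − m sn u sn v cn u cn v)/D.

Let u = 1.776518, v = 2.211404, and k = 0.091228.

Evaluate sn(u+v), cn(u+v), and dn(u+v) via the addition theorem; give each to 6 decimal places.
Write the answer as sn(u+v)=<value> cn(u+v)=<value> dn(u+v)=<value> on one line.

sn u = 0.97974640452742, cn u = -0.2002423102533358, dn u = 0.9959975708200781
sn v = 0.8050738934546661, cn v = -0.593174532559975, dn v = 0.9972992483083959
m = k² = 0.008322547984
D = 1 − m·sn²u·sn²v = 0.99482208219504
sn(u+v) = (sn u·cn v·dn v + sn v·cn u·dn u)/D = -0.7401556703342384/0.99482208219504 = -0.7440080830344165
cn(u+v) = (cn u·cn v − sn u·sn v·dn u·dn v)/D = -0.6647108836892541/0.99482208219504 = -0.6681706162197293
dn(u+v) = (dn u·dn v − m·sn u·sn v·cn u·cn v)/D = 0.992527899001278/0.99482208219504 = 0.9976938758851231

sn(u+v)=-0.744008 cn(u+v)=-0.668171 dn(u+v)=0.997694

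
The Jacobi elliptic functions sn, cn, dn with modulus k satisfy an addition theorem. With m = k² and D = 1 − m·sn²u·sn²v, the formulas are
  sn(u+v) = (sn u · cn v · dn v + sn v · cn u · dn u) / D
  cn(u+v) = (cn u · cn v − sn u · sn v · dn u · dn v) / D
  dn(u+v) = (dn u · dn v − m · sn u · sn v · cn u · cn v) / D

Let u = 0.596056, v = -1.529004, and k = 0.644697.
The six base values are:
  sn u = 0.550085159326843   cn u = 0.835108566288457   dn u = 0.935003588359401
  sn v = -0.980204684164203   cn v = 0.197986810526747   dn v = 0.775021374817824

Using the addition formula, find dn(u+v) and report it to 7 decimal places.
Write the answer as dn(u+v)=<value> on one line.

dn(u+v)=0.8663958

m = k² = 0.415634221809
D = 1 − m·sn²u·sn²v = 0.879161673406664
dn(u+v) = (dn u·dn v − m·sn u·sn v·cn u·cn v)/D = 0.7617019457934487/0.879161673406664 = 0.8663957595443504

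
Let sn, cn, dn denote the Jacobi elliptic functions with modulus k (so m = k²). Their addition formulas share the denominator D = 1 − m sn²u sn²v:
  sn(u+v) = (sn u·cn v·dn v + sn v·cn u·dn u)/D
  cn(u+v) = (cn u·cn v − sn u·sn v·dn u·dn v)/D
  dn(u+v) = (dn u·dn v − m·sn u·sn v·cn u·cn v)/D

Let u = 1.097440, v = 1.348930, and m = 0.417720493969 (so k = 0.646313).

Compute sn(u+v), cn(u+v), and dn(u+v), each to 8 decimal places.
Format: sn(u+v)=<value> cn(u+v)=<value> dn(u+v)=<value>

sn u = 0.8549717558026066, cn u = 0.518674557675435, dn u = 0.8334602872669041
sn v = 0.9424035973366308, cn v = 0.3344778912379374, dn v = 0.7931028800421557
m = k² = 0.417720493969
D = 1 − m·sn²u·sn²v = 0.7288165451816723
sn(u+v) = (sn u·cn v·dn v + sn v·cn u·dn u)/D = 0.6341989857749288/0.7288165451816723 = 0.8701764387317001
cn(u+v) = (cn u·cn v − sn u·sn v·dn u·dn v)/D = -0.3591172551863809/0.7288165451816723 = -0.4927402616756781
dn(u+v) = (dn u·dn v − m·sn u·sn v·cn u·cn v)/D = 0.6026299730380694/0.7288165451816723 = 0.8268609940624381

sn(u+v)=0.87017644 cn(u+v)=-0.49274026 dn(u+v)=0.82686099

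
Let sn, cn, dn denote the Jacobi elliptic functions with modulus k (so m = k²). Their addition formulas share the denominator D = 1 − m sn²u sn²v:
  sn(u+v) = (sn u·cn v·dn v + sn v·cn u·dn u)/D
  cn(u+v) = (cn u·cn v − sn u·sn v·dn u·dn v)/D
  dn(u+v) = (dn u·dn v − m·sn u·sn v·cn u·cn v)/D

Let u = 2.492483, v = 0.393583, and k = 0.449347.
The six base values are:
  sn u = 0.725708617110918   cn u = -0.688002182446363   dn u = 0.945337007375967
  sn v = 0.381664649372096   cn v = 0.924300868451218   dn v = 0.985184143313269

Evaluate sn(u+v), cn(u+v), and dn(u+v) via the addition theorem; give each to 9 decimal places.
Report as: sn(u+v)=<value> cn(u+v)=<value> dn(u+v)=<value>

sn(u+v)=0.419094441 cn(u+v)=-0.907942646 dn(u+v)=0.982107946

m = k² = 0.201912726409
D = 1 − m·sn²u·sn²v = 0.9845099747407611
sn(u+v) = (sn u·cn v·dn v + sn v·cn u·dn u)/D = 0.4126026578026725/0.9845099747407611 = 0.4190944412841709
cn(u+v) = (cn u·cn v − sn u·sn v·dn u·dn v)/D = -0.8938785919453631/0.9845099747407611 = -0.9079426464731727
dn(u+v) = (dn u·dn v − m·sn u·sn v·cn u·cn v)/D = 0.9668950694629485/0.9845099747407611 = 0.982107946359354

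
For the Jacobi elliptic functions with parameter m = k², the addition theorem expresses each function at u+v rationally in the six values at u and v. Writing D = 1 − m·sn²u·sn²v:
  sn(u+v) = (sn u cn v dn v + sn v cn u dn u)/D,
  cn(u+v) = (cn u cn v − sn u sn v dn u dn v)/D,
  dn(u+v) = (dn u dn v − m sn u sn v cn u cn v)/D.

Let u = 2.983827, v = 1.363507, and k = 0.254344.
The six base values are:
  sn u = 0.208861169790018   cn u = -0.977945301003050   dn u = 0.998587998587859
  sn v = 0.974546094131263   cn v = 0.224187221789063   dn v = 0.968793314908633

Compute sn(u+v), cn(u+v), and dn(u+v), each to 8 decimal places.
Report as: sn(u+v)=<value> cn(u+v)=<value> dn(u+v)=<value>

m = k² = 0.064690870336
D = 1 − m·sn²u·sn²v = 0.9973198248470663
sn(u+v) = (sn u·cn v·dn v + sn v·cn u·dn u)/D = -0.9063442781009413/0.9973198248470663 = -0.9087799675895587
cn(u+v) = (cn u·cn v − sn u·sn v·dn u·dn v)/D = -0.4161572810689086/0.9973198248470663 = -0.4172756529057508
dn(u+v) = (dn u·dn v − m·sn u·sn v·cn u·cn v)/D = 0.9703122558704715/0.9973198248470663 = 0.9729198514822101

sn(u+v)=-0.90877997 cn(u+v)=-0.41727565 dn(u+v)=0.97291985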